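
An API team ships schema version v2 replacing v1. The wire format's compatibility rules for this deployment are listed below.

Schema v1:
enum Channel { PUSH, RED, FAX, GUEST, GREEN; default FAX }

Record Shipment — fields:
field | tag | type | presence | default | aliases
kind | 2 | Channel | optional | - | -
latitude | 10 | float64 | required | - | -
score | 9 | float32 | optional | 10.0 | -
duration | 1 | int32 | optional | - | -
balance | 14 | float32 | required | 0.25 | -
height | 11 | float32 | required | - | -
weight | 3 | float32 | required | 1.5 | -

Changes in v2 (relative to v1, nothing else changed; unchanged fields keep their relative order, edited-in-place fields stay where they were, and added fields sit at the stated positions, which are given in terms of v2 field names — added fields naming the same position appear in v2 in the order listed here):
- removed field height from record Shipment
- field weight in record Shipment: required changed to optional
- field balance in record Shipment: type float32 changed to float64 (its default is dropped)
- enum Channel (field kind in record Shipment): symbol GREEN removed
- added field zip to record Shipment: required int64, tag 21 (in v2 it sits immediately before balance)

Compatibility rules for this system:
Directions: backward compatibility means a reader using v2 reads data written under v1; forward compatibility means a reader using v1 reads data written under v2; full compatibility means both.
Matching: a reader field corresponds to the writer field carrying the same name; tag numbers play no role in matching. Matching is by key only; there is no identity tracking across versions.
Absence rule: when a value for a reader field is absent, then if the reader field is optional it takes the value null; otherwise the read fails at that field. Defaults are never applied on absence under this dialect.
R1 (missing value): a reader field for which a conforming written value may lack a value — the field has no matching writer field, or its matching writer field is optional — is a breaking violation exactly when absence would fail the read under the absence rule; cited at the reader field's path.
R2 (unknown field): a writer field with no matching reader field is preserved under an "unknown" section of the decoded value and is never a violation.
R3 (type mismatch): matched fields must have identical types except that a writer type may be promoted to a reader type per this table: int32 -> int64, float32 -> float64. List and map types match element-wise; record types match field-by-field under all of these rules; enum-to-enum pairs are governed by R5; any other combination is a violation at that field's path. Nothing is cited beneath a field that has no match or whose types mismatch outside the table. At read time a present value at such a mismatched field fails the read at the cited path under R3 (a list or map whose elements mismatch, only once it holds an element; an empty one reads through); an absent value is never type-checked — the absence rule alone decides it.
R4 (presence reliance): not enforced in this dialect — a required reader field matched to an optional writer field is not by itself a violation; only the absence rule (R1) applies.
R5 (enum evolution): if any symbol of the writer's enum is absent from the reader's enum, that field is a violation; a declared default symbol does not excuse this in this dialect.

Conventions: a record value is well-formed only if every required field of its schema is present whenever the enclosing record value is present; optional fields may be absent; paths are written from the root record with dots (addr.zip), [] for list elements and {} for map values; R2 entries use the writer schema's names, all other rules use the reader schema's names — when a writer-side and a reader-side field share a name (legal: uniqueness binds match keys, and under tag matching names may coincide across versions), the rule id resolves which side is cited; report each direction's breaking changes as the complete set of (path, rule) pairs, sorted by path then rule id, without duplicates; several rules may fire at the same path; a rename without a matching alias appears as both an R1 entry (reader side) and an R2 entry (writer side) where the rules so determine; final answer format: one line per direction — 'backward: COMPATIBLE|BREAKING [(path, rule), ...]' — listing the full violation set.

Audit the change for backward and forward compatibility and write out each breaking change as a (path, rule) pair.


backward: BREAKING [(kind, R5), (zip, R1)]; forward: BREAKING [(balance, R3), (height, R1), (weight, R1)]

the writer's type comes first in each Shipment pair
backward on Shipment — v2 reading data written by v1:
  kind: Channel -> Channel, writer optional; from kind
  latitude: float64 -> float64, writer required; from latitude
  score: float32 -> float32, writer optional; from score
  duration: int32 -> int32, writer optional; from duration
  zip has no writer counterpart
  balance: float32 -> float64, writer required; from balance
  weight: float32 -> float32, writer required; from weight
  writer field height has no reader counterpart
  rule R5 violated at kind
  rule R1 violated at zip
  backward on Shipment therefore BREAKING (2)
forward on Shipment — v1 reading data written by v2:
  kind: Channel -> Channel, writer optional; from kind
  latitude: float64 -> float64, writer required; from latitude
  score: float32 -> float32, writer optional; from score
  duration: int32 -> int32, writer optional; from duration
  balance: float64 -> float32, writer required; from balance
  height has no writer counterpart
  weight: float32 -> float32, writer optional; from weight
  writer field zip has no reader counterpart
  rule R3 violated at balance
  rule R1 violated at height
  rule R1 violated at weight
  forward on Shipment therefore BREAKING (3)


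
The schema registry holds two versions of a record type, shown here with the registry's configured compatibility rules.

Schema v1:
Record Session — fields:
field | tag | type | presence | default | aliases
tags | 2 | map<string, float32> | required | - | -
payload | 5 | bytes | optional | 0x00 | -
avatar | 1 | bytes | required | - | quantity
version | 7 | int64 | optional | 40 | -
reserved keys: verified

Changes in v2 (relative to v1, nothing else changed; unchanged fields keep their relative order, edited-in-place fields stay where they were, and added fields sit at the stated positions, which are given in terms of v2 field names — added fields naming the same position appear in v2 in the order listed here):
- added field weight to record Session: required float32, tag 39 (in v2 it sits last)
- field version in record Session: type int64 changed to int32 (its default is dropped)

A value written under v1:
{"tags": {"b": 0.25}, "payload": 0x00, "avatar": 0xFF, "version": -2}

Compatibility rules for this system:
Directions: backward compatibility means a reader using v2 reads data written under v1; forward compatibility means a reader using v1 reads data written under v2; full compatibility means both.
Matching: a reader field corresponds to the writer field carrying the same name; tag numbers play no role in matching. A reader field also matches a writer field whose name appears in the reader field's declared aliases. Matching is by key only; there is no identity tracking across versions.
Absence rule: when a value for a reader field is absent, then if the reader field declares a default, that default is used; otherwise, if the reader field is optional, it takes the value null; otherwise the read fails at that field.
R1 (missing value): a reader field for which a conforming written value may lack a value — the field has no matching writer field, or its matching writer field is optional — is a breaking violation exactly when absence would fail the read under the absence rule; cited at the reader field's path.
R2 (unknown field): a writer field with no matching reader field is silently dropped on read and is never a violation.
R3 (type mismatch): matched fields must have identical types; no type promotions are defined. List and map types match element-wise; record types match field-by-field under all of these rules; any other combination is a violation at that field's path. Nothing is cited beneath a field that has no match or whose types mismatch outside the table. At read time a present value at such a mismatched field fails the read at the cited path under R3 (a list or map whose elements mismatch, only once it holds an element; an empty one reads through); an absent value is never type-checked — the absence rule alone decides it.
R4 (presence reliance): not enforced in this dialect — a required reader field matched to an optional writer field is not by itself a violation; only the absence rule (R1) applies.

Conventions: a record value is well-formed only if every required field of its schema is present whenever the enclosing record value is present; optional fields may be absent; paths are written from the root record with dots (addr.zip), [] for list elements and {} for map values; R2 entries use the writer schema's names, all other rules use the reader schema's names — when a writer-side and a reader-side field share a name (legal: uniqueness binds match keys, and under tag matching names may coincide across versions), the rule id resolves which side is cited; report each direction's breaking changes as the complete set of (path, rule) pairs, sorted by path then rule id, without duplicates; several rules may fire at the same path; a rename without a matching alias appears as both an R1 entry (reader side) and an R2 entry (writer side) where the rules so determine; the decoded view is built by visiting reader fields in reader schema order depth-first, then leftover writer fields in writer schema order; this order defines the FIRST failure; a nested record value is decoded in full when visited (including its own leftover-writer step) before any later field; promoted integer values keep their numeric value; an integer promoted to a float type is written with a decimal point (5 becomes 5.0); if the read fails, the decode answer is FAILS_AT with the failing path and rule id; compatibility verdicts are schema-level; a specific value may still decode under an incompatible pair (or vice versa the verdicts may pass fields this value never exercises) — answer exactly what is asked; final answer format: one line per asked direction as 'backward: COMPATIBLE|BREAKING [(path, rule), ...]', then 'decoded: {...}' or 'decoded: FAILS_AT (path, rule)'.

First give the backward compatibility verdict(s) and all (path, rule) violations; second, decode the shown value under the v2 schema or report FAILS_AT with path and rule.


backward: BREAKING [(version, R3), (weight, R1)]; decoded: FAILS_AT (version, R3)

each type pair in Session: writer, then reader
checking backward for Session: reader v2 against writer v1:
  tags <- tags (map<string, float32> -> map<string, float32>, writer required)
  payload <- payload (bytes -> bytes, writer optional)
  avatar <- avatar (bytes -> bytes, writer required)
  version <- version (int64 -> int32, writer optional)
  weight: no writer-side match
  violation R3 at version
  violation R1 at weight
  => backward verdict for Session: BREAKING, 2 violation(s)
decode walk for Session under reader schema v2:
  tags := {"b": 0.25}
  payload := 0x00
  avatar := 0xFF
  read fails at version under R3
  => FAILS_AT (version, R3)


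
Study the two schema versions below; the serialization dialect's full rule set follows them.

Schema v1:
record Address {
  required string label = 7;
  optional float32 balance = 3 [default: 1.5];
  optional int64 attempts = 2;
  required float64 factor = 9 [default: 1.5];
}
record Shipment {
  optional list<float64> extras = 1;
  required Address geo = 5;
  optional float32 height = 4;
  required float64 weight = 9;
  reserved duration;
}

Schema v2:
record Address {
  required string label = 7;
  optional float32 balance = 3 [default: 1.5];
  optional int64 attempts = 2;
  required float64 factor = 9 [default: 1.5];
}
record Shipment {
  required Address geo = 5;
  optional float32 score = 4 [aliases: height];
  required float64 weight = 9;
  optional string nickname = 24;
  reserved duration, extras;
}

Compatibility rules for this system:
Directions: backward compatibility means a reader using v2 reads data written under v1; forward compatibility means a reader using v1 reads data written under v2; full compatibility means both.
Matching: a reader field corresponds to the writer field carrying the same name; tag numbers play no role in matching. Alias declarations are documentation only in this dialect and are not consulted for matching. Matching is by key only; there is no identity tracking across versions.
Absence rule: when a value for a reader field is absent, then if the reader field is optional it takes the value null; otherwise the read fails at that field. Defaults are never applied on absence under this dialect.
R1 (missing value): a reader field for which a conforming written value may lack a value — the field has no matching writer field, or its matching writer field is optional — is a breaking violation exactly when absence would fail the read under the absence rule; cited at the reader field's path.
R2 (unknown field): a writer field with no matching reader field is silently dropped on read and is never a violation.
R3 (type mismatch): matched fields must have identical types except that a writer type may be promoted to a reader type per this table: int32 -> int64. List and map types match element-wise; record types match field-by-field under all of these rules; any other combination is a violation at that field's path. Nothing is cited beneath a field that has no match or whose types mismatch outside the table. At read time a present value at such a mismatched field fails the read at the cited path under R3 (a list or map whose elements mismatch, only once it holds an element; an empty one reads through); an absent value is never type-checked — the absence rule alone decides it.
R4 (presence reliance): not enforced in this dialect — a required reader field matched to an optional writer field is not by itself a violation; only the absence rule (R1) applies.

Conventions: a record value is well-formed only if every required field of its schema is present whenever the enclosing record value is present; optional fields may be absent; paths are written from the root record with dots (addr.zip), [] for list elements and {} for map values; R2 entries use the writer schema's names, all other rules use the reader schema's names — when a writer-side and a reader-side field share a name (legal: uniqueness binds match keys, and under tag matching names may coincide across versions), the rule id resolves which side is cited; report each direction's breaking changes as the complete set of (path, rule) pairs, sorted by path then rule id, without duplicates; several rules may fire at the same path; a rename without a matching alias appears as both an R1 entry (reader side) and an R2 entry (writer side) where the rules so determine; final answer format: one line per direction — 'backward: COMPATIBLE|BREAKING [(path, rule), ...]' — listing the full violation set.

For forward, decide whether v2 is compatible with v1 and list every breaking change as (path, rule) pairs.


the writer's type comes first in each Shipment pair
checking forward for Shipment: reader v1 against writer v2:
  no writer field matches reader extras
  geo: paired with writer geo (Address -> Address; writer required)
  no writer field matches reader height
  weight: paired with writer weight (float64 -> float64; writer required)
  leftover writer field: score
  leftover writer field: nickname
  geo.label: paired with writer geo.label (string -> string; writer required)
  geo.balance: paired with writer geo.balance (float32 -> float32; writer optional)
  geo.attempts: paired with writer geo.attempts (int64 -> int64; writer optional)
  geo.factor: paired with writer geo.factor (float64 -> float64; writer required)
  => forward verdict for Shipment: COMPATIBLE, no violations
diffs on Shipment not affecting the asked answer:
  renamed field height to score in record Shipment (alias height declared on the renamed field) -> triggers nothing under Shipment's printed rules — same verdict
  added field nickname to record Shipment: optional string, tag 24 (in v2 it sits last) -> triggers nothing under Shipment's printed rules — same verdict
  removed field extras from record Shipment (its key "extras" joins the reserved list) -> triggers nothing under Shipment's printed rules — same verdict

forward: COMPATIBLE []


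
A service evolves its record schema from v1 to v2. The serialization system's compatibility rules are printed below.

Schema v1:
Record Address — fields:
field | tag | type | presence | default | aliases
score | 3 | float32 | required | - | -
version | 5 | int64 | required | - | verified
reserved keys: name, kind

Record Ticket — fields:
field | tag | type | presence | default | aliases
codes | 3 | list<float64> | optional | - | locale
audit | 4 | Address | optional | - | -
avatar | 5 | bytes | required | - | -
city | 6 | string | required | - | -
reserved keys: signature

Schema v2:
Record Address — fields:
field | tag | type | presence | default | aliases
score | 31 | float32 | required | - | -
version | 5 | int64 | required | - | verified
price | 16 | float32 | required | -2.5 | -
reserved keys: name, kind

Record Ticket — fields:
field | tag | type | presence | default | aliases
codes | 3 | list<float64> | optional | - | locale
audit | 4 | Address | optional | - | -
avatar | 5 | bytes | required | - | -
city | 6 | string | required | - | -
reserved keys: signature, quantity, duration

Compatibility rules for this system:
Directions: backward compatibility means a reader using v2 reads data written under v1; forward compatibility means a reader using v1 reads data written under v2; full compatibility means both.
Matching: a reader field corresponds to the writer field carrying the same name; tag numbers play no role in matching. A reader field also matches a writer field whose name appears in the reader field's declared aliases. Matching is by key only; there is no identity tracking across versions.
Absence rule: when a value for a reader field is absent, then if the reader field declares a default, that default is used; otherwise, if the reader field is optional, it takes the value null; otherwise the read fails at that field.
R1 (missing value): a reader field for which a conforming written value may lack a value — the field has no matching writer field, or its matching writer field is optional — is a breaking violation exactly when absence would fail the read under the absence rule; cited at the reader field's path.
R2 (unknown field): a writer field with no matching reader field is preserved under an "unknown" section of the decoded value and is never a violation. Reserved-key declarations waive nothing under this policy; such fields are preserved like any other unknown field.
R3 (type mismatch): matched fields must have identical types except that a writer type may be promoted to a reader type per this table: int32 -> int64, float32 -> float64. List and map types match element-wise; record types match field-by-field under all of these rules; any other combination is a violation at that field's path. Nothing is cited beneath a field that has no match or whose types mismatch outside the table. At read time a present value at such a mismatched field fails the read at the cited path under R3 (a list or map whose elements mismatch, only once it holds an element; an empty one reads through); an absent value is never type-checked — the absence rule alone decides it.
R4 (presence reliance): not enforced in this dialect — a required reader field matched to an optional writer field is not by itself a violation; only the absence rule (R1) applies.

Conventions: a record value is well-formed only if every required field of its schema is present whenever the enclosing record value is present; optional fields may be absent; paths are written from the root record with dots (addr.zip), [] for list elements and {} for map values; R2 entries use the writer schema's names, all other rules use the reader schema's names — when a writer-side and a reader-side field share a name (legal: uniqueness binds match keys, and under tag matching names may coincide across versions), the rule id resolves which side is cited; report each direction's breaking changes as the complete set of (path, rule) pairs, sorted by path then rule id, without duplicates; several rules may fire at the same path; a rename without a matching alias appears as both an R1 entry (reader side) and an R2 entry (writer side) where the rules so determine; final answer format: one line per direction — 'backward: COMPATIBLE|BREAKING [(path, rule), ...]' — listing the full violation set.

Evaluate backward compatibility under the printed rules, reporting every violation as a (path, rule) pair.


backward: COMPATIBLE []

each type pair in Ticket: writer, then reader
backward analysis of Ticket with v2 as reader and v1 as writer:
  writer optional, list<float64> -> list<float64>: reader codes maps from writer codes
  writer optional, Address -> Address: reader audit maps from writer audit
  writer required, bytes -> bytes: reader avatar maps from writer avatar
  writer required, string -> string: reader city maps from writer city
  writer required, float32 -> float32: reader audit.score maps from writer audit.score
  writer required, int64 -> int64: reader audit.version maps from writer audit.version
  audit.price: no writer-side match
  => backward verdict for Ticket: COMPATIBLE, no violations
the rest of the Ticket diff is inert for this question:
  added field price to record Address: required float32, tag 16, default -2.5 (in v2 it sits last) -> no rule fires on it in Ticket's dialect; the asked verdict holds
  field score in record Address: tag 3 changed to 31 -> no rule fires on it in Ticket's dialect; the asked verdict holds


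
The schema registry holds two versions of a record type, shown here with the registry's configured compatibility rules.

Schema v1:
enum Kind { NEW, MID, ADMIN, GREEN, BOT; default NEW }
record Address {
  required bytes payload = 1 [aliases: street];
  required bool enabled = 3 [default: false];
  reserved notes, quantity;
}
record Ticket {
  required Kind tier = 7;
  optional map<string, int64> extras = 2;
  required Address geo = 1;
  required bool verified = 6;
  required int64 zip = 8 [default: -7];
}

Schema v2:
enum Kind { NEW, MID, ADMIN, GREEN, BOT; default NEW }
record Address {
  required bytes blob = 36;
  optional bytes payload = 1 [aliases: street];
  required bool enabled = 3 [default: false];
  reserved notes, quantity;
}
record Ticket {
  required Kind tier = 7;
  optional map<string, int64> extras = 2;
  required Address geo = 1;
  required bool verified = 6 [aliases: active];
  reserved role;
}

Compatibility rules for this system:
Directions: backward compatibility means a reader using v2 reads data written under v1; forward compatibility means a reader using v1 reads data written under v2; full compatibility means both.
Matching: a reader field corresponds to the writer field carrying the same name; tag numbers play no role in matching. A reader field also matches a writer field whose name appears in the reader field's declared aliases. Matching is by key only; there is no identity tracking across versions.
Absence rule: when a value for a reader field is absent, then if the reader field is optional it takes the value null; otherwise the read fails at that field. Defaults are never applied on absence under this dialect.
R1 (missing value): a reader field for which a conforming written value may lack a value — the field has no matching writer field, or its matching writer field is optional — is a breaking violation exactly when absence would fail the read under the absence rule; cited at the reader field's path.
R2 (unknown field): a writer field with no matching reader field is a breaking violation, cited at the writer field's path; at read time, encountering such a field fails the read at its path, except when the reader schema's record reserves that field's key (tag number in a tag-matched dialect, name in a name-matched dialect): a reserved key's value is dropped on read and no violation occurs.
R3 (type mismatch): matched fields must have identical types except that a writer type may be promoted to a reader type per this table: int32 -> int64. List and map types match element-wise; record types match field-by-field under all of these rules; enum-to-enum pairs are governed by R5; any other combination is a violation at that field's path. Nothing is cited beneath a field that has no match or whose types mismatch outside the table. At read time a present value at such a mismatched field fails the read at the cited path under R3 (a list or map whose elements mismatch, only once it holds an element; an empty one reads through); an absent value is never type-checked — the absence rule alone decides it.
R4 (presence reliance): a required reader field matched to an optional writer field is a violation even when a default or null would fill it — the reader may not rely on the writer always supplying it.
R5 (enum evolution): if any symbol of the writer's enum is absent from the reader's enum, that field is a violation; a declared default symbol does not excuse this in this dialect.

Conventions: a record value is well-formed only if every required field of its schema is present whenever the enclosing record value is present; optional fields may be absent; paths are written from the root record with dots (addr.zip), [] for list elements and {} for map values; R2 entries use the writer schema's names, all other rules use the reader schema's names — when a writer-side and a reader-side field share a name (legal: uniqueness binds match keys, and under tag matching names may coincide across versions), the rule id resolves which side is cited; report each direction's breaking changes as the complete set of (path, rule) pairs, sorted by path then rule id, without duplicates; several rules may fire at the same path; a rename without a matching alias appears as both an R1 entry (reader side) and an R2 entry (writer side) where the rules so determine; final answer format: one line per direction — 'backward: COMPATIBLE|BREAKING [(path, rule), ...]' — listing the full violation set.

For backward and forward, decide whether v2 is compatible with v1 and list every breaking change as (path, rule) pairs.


arrows below run writer -> reader for Ticket
backward analysis of Ticket with v2 as reader and v1 as writer:
  tier: Kind -> Kind, writer required; from tier
  extras: map<string, int64> -> map<string, int64>, writer optional; from extras
  geo: Address -> Address, writer required; from geo
  verified: bool -> bool, writer required; from verified
  zip (writer side), unknown to reader
  geo.blob has no writer counterpart
  geo.payload: bytes -> bytes, writer required; from geo.payload
  geo.enabled: bool -> bool, writer required; from geo.enabled
  R1 fires at geo.blob
  R2 fires at zip
  => 2 violation(s): backward is BREAKING for Ticket
forward analysis of Ticket with v1 as reader and v2 as writer:
  tier: Kind -> Kind, writer required; from tier
  extras: map<string, int64> -> map<string, int64>, writer optional; from extras
  geo: Address -> Address, writer required; from geo
  verified: bool -> bool, writer required; from verified
  zip has no writer counterpart
  geo.payload: bytes -> bytes, writer optional; from geo.payload
  geo.enabled: bool -> bool, writer required; from geo.enabled
  geo.blob (writer side), unknown to reader
  R2 fires at geo.blob
  R1 fires at geo.payload
  R4 fires at geo.payload
  R1 fires at zip
  => 4 violation(s): forward is BREAKING for Ticket

backward: BREAKING [(geo.blob, R1), (zip, R2)]; forward: BREAKING [(geo.blob, R2), (geo.payload, R1), (geo.payload, R4), (zip, R1)]


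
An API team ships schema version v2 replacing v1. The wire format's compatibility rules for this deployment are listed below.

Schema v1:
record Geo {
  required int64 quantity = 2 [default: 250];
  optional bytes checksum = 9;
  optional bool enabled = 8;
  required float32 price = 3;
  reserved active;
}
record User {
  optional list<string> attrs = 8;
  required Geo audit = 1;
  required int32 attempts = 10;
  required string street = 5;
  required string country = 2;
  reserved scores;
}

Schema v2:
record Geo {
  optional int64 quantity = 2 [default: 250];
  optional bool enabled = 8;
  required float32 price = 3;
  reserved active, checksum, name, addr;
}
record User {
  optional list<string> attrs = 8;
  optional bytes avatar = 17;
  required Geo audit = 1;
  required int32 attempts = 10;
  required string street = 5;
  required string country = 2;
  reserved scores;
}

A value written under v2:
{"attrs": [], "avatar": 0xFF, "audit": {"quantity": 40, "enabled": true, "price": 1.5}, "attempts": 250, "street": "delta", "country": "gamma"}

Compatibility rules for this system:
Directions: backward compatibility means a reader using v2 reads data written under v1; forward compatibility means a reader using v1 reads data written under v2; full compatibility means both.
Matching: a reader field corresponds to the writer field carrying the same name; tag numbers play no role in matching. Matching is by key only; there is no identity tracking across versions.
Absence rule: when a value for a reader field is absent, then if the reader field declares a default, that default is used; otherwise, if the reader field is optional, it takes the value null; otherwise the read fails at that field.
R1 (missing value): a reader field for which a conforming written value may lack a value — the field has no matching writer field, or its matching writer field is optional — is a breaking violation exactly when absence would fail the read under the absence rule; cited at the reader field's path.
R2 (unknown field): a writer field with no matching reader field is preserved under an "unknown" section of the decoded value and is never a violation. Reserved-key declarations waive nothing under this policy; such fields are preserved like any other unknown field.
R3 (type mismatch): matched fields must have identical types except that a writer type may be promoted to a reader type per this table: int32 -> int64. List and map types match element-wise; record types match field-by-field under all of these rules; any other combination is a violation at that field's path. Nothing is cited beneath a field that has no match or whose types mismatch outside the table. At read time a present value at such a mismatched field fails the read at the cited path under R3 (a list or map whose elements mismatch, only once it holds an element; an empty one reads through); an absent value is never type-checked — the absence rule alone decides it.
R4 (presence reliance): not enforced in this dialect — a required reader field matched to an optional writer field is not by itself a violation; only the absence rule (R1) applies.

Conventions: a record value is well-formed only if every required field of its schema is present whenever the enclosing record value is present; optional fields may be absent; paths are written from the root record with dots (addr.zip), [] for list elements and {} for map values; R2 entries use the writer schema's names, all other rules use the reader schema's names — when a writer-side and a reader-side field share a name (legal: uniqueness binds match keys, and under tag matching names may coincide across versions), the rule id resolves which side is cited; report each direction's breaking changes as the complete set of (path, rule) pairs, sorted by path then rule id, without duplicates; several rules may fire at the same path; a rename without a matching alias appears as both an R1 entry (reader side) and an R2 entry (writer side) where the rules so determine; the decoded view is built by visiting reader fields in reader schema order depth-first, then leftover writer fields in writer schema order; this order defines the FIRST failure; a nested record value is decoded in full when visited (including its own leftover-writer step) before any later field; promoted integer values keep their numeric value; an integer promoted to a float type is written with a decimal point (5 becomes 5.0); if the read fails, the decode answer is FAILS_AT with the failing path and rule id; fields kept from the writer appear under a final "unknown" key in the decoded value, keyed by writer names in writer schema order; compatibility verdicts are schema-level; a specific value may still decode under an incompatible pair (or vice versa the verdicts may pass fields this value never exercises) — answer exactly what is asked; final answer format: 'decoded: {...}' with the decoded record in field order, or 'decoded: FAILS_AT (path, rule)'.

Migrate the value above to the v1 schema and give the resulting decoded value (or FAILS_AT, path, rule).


arrows below run writer -> reader for User
decode walk for User under reader schema v1:
  attrs := []
  audit.quantity := 40
  audit.checksum := null (absent, optional -> null)
  audit.enabled := true
  audit.price := 1.5
  attempts := 250
  street := "delta"
  country := "gamma"
  writer avatar: kept under "unknown"
  => decoded: {"attrs": [], "audit": {"quantity": 40, "checksum": null, "enabled": true, "price": 1.5}, "attempts": 250, "street": "delta", "country": "gamma", "unknown": {"avatar": 0xFF}}
remaining User differences; none change what is asked:
  field quantity in record Geo: required changed to optional -> inert under this dialect — no rule fires on User and the result does not move
  removed field checksum from record Geo (its key "checksum" joins the reserved list) -> inert under this dialect — no rule fires on User and the result does not move

decoded: {"attrs": [], "audit": {"quantity": 40, "checksum": null, "enabled": true, "price": 1.5}, "attempts": 250, "street": "delta", "country": "gamma", "unknown": {"avatar": 0xFF}}


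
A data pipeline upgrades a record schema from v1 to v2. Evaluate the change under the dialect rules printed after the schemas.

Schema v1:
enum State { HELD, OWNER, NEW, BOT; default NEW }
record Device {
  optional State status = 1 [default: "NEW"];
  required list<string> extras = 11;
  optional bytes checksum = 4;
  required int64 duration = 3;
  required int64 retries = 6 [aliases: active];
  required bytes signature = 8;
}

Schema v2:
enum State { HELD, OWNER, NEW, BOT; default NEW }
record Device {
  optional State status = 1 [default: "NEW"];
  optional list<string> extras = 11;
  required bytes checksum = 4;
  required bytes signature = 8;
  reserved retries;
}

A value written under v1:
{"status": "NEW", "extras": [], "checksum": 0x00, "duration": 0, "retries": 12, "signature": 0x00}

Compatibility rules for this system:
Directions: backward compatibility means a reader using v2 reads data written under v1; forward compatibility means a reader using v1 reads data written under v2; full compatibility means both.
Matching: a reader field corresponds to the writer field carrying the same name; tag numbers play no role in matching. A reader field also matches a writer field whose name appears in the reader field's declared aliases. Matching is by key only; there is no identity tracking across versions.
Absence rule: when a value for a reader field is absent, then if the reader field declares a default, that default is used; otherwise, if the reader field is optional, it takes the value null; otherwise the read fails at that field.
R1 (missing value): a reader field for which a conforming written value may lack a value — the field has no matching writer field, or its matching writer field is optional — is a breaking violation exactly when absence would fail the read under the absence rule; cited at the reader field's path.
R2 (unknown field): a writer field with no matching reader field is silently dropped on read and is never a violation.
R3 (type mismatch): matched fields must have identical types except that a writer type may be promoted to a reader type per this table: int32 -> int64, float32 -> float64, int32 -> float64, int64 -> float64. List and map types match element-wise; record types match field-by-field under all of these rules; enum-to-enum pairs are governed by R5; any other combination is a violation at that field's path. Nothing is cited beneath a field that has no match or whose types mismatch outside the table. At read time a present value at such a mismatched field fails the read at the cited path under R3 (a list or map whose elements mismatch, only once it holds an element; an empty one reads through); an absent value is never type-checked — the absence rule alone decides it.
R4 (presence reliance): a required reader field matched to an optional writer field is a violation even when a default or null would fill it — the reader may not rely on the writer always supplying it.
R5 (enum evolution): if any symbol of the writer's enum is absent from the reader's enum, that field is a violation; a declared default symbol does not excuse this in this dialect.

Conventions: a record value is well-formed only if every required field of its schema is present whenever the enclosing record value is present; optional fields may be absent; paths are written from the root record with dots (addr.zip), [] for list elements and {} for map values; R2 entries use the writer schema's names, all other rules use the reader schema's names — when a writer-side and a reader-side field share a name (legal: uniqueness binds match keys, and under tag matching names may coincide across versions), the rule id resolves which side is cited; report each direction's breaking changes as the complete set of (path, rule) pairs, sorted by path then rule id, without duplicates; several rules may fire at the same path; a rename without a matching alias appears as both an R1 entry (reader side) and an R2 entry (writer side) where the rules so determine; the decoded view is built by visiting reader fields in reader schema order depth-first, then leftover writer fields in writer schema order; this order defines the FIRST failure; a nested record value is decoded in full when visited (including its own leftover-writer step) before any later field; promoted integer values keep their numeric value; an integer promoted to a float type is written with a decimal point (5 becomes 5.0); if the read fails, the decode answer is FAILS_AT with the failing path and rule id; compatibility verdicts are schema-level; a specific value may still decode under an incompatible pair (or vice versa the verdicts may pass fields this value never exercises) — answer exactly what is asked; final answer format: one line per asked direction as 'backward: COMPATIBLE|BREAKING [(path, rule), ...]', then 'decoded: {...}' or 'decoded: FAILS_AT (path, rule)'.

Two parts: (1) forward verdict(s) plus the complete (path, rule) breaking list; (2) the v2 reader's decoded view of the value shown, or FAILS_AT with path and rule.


forward: BREAKING [(duration, R1), (extras, R1), (extras, R4), (retries, R1)]; decoded: {"status": "NEW", "extras": [], "checksum": 0x00, "signature": 0x00}

in Device below, arrows point writer -> reader
forward pass over Device, reader schema v1, writer schema v2:
  status <- status (State -> State, writer optional)
  extras <- extras (list<string> -> list<string>, writer optional)
  checksum <- checksum (bytes -> bytes, writer required)
  duration: no writer match
  retries: no writer match
  signature <- signature (bytes -> bytes, writer required)
  breaking: (duration, R1)
  breaking: (extras, R1)
  breaking: (extras, R4)
  breaking: (retries, R1)
  => forward verdict for Device: BREAKING, 4 violation(s)
decoding the Device value with the v2 reader:
  status := "NEW"
  extras := []
  checksum := 0x00
  signature := 0x00
  writer duration: unmatched, discarded
  writer retries: unmatched, discarded
  => decoded: {"status": "NEW", "extras": [], "checksum": 0x00, "signature": 0x00}
the rest of the Device diff is inert for this question:
  field checksum in record Device: optional changed to required -> affects backward compatibility only, which is not asked
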